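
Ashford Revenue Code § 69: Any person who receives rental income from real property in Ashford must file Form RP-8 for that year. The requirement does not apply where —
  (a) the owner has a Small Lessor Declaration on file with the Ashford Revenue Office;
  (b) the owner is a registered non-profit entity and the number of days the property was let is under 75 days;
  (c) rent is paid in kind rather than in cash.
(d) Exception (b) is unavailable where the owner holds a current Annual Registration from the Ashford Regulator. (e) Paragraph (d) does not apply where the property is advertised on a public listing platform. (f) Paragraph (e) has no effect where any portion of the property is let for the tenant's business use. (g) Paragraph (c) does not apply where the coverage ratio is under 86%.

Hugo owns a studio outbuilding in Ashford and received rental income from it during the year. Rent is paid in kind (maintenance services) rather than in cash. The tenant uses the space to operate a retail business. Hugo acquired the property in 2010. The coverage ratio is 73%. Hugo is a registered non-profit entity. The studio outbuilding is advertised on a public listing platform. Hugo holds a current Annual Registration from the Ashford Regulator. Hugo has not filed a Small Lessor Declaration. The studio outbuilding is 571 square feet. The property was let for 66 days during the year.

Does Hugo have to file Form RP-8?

Exception (a) requires that the owner has a Small Lessor Declaration on file with the Ashford Revenue Office; but no Small Lessor Declaration is on file, so (a) is unavailable.
Exception (b) is satisfied on its face — Hugo is a registered non-profit; the number of days the property was let is 66 days, under the 75 days limit. However, paragraphs (d)–(f) must be considered: (d) operates against (b): a current Annual Registration is held. (e) would limit (d) — the property is publicly advertised — but (f) sets (e) aside: (f) is engaged — the space is let for business use. (b) is therefore removed.
Exception (c)'s conditions are all satisfied: rent is paid in kind. However, paragraph (g) must be considered: (g) operates against (c): the coverage ratio is 73%, under the 86% limit. (c) is therefore removed.
No exception is made out. Hugo falls within the general rule.

Yes — Hugo must file Form RP-8.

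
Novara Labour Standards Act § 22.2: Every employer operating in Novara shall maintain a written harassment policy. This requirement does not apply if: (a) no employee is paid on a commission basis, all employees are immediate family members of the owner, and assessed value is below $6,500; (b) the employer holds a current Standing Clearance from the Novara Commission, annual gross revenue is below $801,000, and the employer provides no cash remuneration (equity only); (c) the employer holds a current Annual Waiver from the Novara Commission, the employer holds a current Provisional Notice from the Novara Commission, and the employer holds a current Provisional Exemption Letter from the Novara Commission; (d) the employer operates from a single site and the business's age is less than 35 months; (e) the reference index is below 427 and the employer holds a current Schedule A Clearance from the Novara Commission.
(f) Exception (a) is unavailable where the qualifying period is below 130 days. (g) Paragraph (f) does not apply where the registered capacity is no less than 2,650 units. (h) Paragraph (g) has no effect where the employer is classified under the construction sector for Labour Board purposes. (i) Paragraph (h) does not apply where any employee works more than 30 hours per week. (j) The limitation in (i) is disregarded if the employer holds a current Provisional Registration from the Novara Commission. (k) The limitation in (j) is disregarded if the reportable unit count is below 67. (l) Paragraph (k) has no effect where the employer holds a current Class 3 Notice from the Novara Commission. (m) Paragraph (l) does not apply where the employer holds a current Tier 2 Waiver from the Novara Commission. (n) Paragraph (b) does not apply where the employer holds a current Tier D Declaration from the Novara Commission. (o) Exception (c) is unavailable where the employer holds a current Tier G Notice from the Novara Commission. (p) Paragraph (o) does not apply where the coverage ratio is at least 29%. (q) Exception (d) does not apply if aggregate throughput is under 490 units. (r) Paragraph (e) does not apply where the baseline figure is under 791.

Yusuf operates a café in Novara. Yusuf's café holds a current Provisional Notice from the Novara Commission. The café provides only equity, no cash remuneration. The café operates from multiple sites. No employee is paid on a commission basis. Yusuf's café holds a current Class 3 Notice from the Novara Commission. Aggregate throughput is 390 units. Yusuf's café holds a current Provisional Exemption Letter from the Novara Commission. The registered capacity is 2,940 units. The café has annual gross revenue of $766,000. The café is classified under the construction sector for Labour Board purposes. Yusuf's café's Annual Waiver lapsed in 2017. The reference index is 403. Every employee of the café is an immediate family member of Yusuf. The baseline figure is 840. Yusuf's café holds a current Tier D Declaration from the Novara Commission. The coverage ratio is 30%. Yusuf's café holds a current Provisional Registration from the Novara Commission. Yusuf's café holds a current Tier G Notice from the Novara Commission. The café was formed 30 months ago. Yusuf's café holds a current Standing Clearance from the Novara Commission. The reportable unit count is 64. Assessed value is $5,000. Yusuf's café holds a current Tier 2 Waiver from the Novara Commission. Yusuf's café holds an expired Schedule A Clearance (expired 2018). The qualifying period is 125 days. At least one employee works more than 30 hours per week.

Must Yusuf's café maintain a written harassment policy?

Exception (a) is satisfied on its face — no employee is paid on commission; every employee is an immediate family member; assessed value is $5,000, below the $6,500 limit. As to paragraphs (f)–(m): (f) would limit (a) — the qualifying period is 125 days, below the 130 days limit — but (g) sets (f) aside: (g) operates against (f): the registered capacity is 2,940 units, meeting the 2,650 units threshold. (h) would limit (g) — the café is classified under the construction sector — but (i) sets (h) aside: (i) operates against (h): at least one employee exceeds 30 hours/week. (j) would limit (i) — a current Provisional Registration is held — but (k) sets (j) aside: (k) operates against (j): the reportable unit count is 64, below the 67 limit. (l) is engaged (a current Class 3 Notice is held), but is overridden by (m): (m) is engaged — a current Tier 2 Waiver is held. (a) remains available.
Exception (b)'s conditions are all satisfied: a current Standing Clearance is held; annual gross revenue is $766,000, below the $801,000 limit; remuneration is equity-only. However, paragraph (n) must be considered: (n) operates against (b): a current Tier D Declaration is held. (b) is therefore removed.
Exception (c) requires that the employer holds a current Annual Waiver from the Novara Commission; but there is no Annual Waiver in force, so (c) is unavailable.
Exception (d) requires that the employer operates from a single site; but the employer operates from multiple sites, so (d) is unavailable.
Exception (e) fails — no current Schedule A Clearance is held.

No — exception (a) applies; Yusuf's café is not required to maintain a written harassment policy.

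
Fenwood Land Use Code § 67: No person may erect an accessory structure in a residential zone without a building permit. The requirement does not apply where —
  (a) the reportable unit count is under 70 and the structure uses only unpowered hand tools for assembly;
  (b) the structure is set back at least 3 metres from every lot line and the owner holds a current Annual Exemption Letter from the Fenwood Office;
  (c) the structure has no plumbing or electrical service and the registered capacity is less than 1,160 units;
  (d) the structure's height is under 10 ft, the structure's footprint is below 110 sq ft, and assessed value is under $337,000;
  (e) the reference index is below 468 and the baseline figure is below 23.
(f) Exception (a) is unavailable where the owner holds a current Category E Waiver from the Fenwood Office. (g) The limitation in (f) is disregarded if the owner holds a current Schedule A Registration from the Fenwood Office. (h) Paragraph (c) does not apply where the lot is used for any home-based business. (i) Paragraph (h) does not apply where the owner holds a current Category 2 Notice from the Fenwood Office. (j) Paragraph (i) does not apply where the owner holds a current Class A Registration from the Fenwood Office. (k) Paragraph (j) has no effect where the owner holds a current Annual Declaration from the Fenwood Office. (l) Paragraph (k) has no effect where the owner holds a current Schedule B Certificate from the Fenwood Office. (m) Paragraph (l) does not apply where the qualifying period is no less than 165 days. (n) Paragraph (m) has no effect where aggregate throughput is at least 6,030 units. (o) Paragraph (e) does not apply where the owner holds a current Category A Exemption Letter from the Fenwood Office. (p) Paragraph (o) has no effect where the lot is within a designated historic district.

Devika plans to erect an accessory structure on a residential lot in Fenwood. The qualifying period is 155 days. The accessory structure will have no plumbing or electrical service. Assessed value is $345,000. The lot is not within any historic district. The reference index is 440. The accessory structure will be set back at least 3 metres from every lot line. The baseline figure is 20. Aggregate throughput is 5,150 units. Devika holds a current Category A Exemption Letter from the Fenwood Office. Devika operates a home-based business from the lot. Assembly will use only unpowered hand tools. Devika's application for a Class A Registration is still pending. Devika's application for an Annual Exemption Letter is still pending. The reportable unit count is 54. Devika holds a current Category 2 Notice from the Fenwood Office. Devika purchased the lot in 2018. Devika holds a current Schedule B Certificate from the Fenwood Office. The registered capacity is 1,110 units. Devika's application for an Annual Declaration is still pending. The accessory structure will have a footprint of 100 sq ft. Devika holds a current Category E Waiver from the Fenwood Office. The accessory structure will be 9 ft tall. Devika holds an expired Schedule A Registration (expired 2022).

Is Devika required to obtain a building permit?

Exception (a) is satisfied on its face — the reportable unit count is 54, under the 70 limit; assembly uses only hand tools. Turning to paragraphs (f)–(g): (f) applies — a current Category E Waiver is held. (g), which would lift (f), is not engaged — there is no Schedule A Registration in force. Exception (a) does not apply.
Exception (b) requires that the owner holds a current Annual Exemption Letter from the Fenwood Office; but the Annual Exemption Letter is not current, so (b) is unavailable.
Exception (c) is satisfied on its face — there is no plumbing or electrical service; the registered capacity is 1,110 units, less than the 1,160 units limit. Applying paragraphs (h)–(n): (h) applies (a home-based business operates on the lot), but is itself disapplied by (i): (i) is triggered — a current Category 2 Notice is held. (j), which would lift (i), does not operate here — the Class A Registration is not current. So (c) applies.
Exception (d) fails — assessed value is $345,000, not under $337,000.
Exception (e) is satisfied on its face — the reference index is 440, below the 468 limit; the baseline figure is 20, below the 23 limit. Turning to paragraphs (o)–(p): (o) is triggered — a current Category A Exemption Letter is held. (p), which would lift (o), is not triggered — the lot is not in a historic district. So (e) is unavailable.

No — exception (c) applies; Devika does not need a building permit.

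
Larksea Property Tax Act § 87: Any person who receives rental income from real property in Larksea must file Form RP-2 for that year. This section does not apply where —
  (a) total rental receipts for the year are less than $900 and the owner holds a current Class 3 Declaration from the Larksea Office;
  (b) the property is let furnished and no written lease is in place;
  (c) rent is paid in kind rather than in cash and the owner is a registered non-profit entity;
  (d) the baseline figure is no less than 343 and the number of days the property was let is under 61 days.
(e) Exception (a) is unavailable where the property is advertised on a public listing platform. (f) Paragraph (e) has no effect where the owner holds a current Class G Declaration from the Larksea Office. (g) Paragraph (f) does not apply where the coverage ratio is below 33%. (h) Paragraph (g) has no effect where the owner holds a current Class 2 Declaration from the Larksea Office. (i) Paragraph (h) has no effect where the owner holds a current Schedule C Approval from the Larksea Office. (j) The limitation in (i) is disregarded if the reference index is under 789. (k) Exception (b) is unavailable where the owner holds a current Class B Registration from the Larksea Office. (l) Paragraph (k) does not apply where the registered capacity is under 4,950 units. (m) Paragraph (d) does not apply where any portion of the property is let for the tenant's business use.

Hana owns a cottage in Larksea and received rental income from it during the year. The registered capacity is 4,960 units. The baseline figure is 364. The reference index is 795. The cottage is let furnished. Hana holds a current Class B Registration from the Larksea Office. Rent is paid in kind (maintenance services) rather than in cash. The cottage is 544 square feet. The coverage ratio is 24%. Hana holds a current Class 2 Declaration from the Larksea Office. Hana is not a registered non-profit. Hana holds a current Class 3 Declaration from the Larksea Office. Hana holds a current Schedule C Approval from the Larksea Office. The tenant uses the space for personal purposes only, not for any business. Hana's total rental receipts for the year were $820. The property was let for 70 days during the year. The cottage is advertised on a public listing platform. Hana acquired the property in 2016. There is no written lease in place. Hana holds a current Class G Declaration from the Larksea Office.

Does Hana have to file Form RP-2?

Yes — Hana must file Form RP-2.

Exception (a) is satisfied on its face — total rental receipts for the year are $820, less than the $900 limit; a current Class 3 Declaration is held. But: (e) is triggered — the property is publicly advertised. (f) operates (a current Class G Declaration is held), but yields to (g): (g) operates against (f): the coverage ratio is 24%, below the 33% limit. (h) would limit (g) — a current Class 2 Declaration is held — but (i) sets (h) aside: (i) is engaged — a current Schedule C Approval is held. (j) is inapplicable (the reference index is 795, not under 789), so (i) stands. (a) is therefore removed.
Exception (b): the property is let furnished; there is no written lease — every condition holds. Turning to paragraphs (k)–(l): (k) operates against (b): a current Class B Registration is held. (l) is not triggered (the registered capacity is 4,960 units, not under 4,950 units), so (k) stands. (b) is therefore removed.
Exception (c) requires that the owner is a registered non-profit entity; but Hana is not a registered non-profit, so (c) is unavailable.
Exception (d) requires that the number of days the property was let is under 61 days; but the number of days the property was let is 70 days, not under 61 days, so (d) is unavailable.
Every exception is unavailable, so the rule governs.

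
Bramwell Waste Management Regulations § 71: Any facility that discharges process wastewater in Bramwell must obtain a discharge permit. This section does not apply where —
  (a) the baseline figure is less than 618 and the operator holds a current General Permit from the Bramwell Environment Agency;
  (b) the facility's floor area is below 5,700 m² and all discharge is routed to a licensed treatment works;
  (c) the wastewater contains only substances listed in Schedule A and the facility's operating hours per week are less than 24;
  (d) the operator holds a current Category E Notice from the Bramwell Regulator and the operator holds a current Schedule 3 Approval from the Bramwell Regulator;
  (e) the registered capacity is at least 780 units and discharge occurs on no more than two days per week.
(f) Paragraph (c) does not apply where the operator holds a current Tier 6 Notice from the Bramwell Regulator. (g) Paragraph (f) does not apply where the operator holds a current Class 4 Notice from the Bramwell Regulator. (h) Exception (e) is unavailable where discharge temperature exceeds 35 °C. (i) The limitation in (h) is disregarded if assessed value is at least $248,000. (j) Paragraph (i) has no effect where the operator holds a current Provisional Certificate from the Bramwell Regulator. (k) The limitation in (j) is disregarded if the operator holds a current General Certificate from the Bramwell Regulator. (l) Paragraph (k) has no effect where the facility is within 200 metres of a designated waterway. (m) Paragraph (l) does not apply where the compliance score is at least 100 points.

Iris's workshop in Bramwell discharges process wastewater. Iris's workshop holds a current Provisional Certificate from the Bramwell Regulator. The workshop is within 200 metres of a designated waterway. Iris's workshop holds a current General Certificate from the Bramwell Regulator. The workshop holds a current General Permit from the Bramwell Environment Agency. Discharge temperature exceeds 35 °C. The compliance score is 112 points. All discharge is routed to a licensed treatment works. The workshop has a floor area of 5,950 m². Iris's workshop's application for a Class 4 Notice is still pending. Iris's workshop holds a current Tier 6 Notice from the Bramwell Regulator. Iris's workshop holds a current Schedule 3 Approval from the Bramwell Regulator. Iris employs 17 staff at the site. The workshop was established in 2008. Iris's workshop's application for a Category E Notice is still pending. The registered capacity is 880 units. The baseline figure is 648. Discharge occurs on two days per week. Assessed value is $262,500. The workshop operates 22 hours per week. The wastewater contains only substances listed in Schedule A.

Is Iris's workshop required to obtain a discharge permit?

Exception (a) requires that the baseline figure is less than 618; but the baseline figure is 648, not less than 618, so (a) is unavailable.
Exception (b) does not apply: the facility's floor area is 5,950 m², not below 5,700 m².
Exception (c) is satisfied on its face — the wastewater is Schedule-A-only; the facility's operating hours per week are 22, less than the 24 limit. But applying paragraphs (f)–(g): (f) operates against (c): a current Tier 6 Notice is held. (g), which would lift (f), does not operate here — no current Class 4 Notice is held. (c) is therefore removed.
Exception (d) requires that the operator holds a current Category E Notice from the Bramwell Regulator; but no current Category E Notice is held, so (d) is unavailable.
Exception (e) is satisfied on its face — the registered capacity is 880 units, meeting the 780 units threshold; discharge occurs on no more than two days per week. As to paragraphs (h)–(m): (h) would limit (e) — discharge temperature exceeds 35 °C — but (i) sets (h) aside: (i) operates against (h): assessed value is $262,500, meeting the $248,000 threshold. (j) is engaged (a current Provisional Certificate is held), but is overridden by (k): (k) applies — a current General Certificate is held. (l) would limit (k) — the workshop is within 200 m of a designated waterway — but (m) sets (l) aside: (m) is engaged — the compliance score is 112 points, meeting the 100 points threshold. (e) remains available.

No — exception (e) applies; Iris's workshop is not required to obtain a discharge permit.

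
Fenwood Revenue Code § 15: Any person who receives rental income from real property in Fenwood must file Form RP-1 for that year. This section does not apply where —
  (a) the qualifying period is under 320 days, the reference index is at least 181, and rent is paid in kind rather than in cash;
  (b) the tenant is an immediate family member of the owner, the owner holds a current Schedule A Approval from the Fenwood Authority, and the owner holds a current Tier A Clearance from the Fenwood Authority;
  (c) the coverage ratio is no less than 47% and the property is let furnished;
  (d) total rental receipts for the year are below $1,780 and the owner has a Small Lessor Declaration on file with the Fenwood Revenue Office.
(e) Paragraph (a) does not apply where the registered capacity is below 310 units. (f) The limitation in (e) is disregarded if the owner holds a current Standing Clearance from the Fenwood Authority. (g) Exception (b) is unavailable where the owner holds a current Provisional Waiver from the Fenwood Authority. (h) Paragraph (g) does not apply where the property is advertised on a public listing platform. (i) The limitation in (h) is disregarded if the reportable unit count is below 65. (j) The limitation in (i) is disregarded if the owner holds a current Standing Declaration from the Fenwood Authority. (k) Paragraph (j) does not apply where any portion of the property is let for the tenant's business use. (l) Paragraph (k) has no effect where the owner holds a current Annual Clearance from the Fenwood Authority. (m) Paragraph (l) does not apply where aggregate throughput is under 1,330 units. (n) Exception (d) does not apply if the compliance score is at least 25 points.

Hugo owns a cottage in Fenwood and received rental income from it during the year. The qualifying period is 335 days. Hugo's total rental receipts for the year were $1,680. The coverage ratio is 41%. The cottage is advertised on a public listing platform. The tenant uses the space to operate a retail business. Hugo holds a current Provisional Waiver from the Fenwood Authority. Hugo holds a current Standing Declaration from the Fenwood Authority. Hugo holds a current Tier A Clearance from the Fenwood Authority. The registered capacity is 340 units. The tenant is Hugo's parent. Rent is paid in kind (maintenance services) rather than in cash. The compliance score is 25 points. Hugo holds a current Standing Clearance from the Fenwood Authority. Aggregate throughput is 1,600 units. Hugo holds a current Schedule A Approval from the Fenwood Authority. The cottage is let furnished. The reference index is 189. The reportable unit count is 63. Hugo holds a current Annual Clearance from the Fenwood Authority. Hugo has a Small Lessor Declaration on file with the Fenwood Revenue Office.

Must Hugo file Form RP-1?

Exception (a) does not apply: the qualifying period is 335 days, not under 320 days.
Exception (b): the tenant is an immediate family member; a current Schedule A Approval is held; a current Tier A Clearance is held — every condition holds. Applying paragraphs (g)–(m): (g) is engaged (a current Provisional Waiver is held), but is set aside by (h): (h) operates against (g): the property is publicly advertised. (i) is triggered (the reportable unit count is 63, below the 65 limit), but is set aside by (j): (j) operates against (i): a current Standing Declaration is held. (k) would limit (j) — the space is let for business use — but (l) sets (k) aside: (l) operates against (k): a current Annual Clearance is held. (m) does not operate here (aggregate throughput is 1,600 units, not under 1,330 units), so (l) stands. (b) remains available.
Exception (c) fails — the coverage ratio is 41%, short of 47%.
All of (d)'s requirements are met (total rental receipts for the year are $1,680, below the $1,780 limit; a Small Lessor Declaration is on file). But applying paragraph (n): (n) operates against (d): the compliance score is 25 points, meeting the 25 points threshold. Exception (d) does not apply.

No — exception (b) applies; Hugo is not required to file Form RP-1.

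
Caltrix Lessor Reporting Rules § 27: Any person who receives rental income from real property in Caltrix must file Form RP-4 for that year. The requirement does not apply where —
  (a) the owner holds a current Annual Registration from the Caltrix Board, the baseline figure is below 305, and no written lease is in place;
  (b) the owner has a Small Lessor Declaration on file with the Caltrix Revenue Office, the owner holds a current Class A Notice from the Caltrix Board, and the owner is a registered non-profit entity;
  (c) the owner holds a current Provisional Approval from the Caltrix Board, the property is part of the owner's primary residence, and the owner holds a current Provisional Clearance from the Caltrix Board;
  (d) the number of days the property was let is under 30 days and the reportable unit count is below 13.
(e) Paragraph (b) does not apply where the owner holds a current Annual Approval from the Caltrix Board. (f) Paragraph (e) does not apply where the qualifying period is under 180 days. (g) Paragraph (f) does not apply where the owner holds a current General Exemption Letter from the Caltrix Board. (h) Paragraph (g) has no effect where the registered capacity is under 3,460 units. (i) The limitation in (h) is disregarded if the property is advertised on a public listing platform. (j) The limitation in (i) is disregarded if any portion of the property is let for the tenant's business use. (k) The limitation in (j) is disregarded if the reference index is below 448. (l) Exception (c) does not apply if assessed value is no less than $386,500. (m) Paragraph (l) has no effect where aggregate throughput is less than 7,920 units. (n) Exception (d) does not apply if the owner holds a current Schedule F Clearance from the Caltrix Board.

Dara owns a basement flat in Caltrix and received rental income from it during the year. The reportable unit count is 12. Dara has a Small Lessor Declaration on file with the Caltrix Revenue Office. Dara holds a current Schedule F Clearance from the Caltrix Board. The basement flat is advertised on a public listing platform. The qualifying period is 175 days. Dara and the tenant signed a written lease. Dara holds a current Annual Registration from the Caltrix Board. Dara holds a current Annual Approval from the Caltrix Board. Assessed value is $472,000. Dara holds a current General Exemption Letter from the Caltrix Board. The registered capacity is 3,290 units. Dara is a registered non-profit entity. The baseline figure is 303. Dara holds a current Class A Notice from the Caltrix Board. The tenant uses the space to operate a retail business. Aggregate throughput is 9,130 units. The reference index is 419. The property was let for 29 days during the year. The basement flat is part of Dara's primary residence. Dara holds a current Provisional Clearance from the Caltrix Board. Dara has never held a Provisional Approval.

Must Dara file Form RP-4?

Yes — Dara must file Form RP-4.

Exception (a) fails — a written lease is in place.
Exception (b)'s conditions are all satisfied: a Small Lessor Declaration is on file; a current Class A Notice is held; Dara is a registered non-profit. However, paragraphs (e)–(k) must be considered: (e) operates against (b): a current Annual Approval is held. (f) is triggered (the qualifying period is 175 days, under the 180 days limit), but is overridden by (g): (g) operates — a current General Exemption Letter is held. (h) applies (the registered capacity is 3,290 units, under the 3,460 units limit), but is itself disapplied by (i): (i) operates against (h): the property is publicly advertised. (j) would limit (i) — the space is let for business use — but (k) sets (j) aside: (k) operates — the reference index is 419, below the 448 limit. So (b) is unavailable.
Exception (c) requires that the owner holds a current Provisional Approval from the Caltrix Board; but the Provisional Approval is not current, so (c) is unavailable.
Exception (d) is satisfied on its face — the number of days the property was let is 29 days, under the 30 days limit; the reportable unit count is 12, below the 13 limit. But applying paragraph (n): (n) is triggered — a current Schedule F Clearance is held. Exception (d) does not apply.
No exception is made out. Dara falls within the general rule.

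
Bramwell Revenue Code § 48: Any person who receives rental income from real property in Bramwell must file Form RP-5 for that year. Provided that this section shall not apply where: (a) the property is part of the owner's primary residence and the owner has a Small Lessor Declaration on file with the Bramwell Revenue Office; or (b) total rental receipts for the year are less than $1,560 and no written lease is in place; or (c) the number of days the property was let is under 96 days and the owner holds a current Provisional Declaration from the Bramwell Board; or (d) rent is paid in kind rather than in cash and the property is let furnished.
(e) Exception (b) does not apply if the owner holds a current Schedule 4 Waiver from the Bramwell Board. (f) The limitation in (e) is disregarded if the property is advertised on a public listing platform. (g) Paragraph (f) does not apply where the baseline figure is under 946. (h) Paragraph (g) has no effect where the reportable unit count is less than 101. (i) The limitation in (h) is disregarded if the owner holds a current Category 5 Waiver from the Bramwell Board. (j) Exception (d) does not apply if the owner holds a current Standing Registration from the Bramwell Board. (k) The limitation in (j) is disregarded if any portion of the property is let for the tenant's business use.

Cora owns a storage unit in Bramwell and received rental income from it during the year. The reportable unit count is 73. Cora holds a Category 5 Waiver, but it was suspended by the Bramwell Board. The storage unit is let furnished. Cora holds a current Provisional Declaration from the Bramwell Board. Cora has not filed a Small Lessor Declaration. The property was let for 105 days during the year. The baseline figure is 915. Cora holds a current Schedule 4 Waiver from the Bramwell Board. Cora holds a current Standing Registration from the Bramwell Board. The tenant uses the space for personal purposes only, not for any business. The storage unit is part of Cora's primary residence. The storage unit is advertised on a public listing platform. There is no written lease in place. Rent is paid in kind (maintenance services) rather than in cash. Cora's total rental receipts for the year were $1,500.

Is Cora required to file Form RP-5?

No — exception (b) applies; Cora is not required to file Form RP-5.

Exception (a) requires that the owner has a Small Lessor Declaration on file with the Bramwell Revenue Office; but no Small Lessor Declaration is on file, so (a) is unavailable.
All of (b)'s requirements are met (total rental receipts for the year are $1,500, less than the $1,560 limit; there is no written lease). Considering the limiting provisions: (e) would limit (b) — a current Schedule 4 Waiver is held — but (f) sets (e) aside: (f) operates against (e): the property is publicly advertised. (g) is engaged (the baseline figure is 915, under the 946 limit), but is overridden by (h): (h) operates — the reportable unit count is 73, less than the 101 limit. (i), which would lift (h), does not operate here — no current Category 5 Waiver is held. Exception (b) stands.
Exception (c) does not apply: the number of days the property was let is 105 days, not under 96 days.
Exception (d)'s conditions are all satisfied: rent is paid in kind; the property is let furnished. However, paragraphs (j)–(k) must be considered: (j) operates — a current Standing Registration is held. (k) does not operate here (the space is used for personal purposes only), so (j) stands. So (d) is unavailable.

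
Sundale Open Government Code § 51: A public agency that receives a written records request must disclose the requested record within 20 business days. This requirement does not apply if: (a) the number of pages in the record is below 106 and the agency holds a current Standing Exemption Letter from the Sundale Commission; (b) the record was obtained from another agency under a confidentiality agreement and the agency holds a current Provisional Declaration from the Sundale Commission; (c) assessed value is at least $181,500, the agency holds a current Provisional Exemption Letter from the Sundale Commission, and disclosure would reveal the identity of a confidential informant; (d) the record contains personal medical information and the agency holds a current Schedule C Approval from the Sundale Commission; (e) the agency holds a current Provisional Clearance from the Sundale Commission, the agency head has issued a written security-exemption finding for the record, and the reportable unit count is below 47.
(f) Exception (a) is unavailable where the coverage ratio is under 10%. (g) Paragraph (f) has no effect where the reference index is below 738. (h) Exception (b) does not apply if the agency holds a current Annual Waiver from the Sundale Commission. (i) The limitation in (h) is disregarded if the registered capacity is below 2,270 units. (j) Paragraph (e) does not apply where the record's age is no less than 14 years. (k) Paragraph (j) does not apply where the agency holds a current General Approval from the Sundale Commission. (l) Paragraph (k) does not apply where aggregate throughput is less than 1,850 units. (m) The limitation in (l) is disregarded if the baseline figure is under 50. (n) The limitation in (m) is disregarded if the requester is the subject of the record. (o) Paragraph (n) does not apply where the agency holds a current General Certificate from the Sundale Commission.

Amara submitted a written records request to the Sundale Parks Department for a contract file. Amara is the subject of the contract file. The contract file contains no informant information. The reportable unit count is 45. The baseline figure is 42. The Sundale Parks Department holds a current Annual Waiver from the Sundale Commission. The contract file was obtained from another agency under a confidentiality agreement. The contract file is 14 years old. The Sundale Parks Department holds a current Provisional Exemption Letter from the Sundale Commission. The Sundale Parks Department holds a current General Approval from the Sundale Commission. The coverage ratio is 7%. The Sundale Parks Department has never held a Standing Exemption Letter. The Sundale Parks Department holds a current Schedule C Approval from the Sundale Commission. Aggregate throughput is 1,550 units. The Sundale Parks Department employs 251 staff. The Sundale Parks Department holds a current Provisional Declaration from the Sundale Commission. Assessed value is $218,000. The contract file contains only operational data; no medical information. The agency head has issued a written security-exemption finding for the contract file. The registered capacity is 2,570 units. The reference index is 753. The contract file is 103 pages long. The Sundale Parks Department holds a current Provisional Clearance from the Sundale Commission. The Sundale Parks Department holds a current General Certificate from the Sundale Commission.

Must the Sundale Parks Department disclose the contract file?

Exception (a) requires that the agency holds a current Standing Exemption Letter from the Sundale Commission; but no current Standing Exemption Letter is held, so (a) is unavailable.
Exception (b): the contract file was obtained under a confidentiality agreement; a current Provisional Declaration is held — every condition holds. However, paragraphs (h)–(i) must be considered: (h) operates against (b): a current Annual Waiver is held. (i), which would lift (h), is not triggered — the registered capacity is 2,570 units, not below 2,270 units. (b) is therefore removed.
Exception (c) does not apply: the contract file contains no informant information.
Exception (d) requires that the record contains personal medical information; but the contract file contains only operational data, so (d) is unavailable.
Exception (e): a current Provisional Clearance is held; a written security-exemption finding has been issued; the reportable unit count is 45, below the 47 limit — every condition holds. Under paragraphs (j)–(o): (j) would limit (e) — the record's age is 14 years, meeting the 14 years threshold — but (k) sets (j) aside: (k) operates against (j): a current General Approval is held. (l) is triggered (aggregate throughput is 1,550 units, less than the 1,850 units limit), but is overridden by (m): (m) operates against (l): the baseline figure is 42, under the 50 limit. (n) would limit (m) — Amara is the subject of the contract file — but (o) sets (n) aside: (o) operates against (n): a current General Certificate is held. So (e) applies.

No — exception (e) applies; the Sundale Parks Department is not required to disclose the contract file.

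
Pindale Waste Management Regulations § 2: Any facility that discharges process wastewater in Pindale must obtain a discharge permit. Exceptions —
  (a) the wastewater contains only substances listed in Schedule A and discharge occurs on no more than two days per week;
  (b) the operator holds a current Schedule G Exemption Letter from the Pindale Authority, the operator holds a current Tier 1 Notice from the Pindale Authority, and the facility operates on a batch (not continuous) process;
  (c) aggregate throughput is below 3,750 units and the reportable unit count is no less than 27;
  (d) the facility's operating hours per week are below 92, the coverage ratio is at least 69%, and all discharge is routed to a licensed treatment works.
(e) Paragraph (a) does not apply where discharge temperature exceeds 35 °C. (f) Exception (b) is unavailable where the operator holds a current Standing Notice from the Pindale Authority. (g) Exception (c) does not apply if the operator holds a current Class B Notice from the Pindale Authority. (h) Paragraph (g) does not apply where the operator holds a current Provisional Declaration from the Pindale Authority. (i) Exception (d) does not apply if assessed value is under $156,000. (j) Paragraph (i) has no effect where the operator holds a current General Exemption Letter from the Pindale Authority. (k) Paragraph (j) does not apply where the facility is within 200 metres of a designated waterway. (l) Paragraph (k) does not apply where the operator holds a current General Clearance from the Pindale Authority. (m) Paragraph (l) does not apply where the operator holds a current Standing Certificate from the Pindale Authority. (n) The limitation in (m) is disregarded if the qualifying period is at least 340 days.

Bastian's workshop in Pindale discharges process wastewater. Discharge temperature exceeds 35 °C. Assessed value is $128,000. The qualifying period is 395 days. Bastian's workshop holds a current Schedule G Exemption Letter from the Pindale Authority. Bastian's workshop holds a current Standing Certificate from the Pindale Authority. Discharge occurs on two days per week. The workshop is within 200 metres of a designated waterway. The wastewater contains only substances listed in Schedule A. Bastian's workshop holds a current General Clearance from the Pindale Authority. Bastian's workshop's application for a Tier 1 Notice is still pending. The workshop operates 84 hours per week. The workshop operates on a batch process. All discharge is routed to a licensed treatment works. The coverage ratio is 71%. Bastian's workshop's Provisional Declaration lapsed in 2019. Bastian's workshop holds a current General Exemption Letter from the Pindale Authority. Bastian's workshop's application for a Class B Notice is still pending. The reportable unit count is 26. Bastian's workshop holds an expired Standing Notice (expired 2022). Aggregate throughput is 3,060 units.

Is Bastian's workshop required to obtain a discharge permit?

No — exception (d) applies; Bastian's workshop is not required to obtain a discharge permit.

All of (a)'s requirements are met (the wastewater is Schedule-A-only; discharge occurs on no more than two days per week). Turning to paragraph (e): (e) is triggered — discharge temperature exceeds 35 °C. So (a) is unavailable.
Exception (b) does not apply: the Tier 1 Notice is not current.
Exception (c) does not apply: the reportable unit count is 26, short of 27.
Exception (d)'s conditions are all satisfied: the facility's operating hours per week are 84, below the 92 limit; the coverage ratio is 71%, meeting the 69% threshold; discharge is routed to a licensed treatment works. Considering the limiting provisions: (i) would limit (d) — assessed value is $128,000, under the $156,000 limit — but (j) sets (i) aside: (j) operates against (i): a current General Exemption Letter is held. (k) is engaged (the workshop is within 200 m of a designated waterway), but is set aside by (l): (l) is engaged — a current General Clearance is held. (m) would limit (l) — a current Standing Certificate is held — but (n) sets (m) aside: (n) operates — the qualifying period is 395 days, meeting the 340 days threshold. So (d) applies.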